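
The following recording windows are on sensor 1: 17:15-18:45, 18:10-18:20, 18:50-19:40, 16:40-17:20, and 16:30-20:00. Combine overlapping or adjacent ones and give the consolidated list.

Sort by start: 16:30–20:00, 16:40–17:20, 17:15–18:45, 18:10–18:20, 18:50–19:40.
16:40–17:20 overlaps/touches 16:30–20:00 → extend to 16:30–20:00.
17:15–18:45 overlaps/touches 16:30–20:00 → extend to 16:30–20:00.
18:10–18:20 overlaps/touches 16:30–20:00 → extend to 16:30–20:00.
18:50–19:40 overlaps/touches 16:30–20:00 → extend to 16:30–20:00.

16:30–20:00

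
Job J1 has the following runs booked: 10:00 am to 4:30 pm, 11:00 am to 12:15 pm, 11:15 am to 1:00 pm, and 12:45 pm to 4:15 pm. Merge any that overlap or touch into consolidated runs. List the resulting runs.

10:00 am–4:30 pm

11:00 am–12:15 pm overlaps/touches 10:00 am–4:30 pm → extend to 10:00 am–4:30 pm.
11:15 am–1:00 pm overlaps/touches 10:00 am–4:30 pm → extend to 10:00 am–4:30 pm.
12:45 pm–4:15 pm overlaps/touches 10:00 am–4:30 pm → extend to 10:00 am–4:30 pm.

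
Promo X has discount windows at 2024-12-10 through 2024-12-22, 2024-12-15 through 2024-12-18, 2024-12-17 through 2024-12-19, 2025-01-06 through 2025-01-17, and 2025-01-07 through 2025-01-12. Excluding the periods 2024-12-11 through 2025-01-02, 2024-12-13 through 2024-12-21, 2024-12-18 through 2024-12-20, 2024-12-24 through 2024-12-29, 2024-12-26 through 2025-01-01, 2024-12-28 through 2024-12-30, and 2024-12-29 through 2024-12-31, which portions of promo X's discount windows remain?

2024-12-10 through 2024-12-10, 2025-01-06 through 2025-01-17

Merge the first list: 2024-12-10 through 2024-12-22, 2025-01-06 through 2025-01-17.
Merge the second list: 2024-12-11 through 2025-01-02.
2024-12-10 through 2024-12-22 with B removed leaves 2024-12-10 through 2024-12-10.
2025-01-06 through 2025-01-17 is untouched.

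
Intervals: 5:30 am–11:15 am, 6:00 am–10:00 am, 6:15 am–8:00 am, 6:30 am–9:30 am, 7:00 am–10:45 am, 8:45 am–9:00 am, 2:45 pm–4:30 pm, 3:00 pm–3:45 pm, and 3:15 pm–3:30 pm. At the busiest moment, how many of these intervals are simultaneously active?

Walk the sorted start/end points keeping a running depth.
The depth first hits 5 at 7:00 am.

5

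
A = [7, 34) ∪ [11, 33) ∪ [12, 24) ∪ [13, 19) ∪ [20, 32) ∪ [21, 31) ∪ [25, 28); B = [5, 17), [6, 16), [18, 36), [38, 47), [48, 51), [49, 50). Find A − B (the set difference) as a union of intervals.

First set merges to [7, 34).
Second set merges to [5, 17), [18, 36), [38, 47), [48, 51).
[7, 34) \ B = [17, 18).

[17, 18)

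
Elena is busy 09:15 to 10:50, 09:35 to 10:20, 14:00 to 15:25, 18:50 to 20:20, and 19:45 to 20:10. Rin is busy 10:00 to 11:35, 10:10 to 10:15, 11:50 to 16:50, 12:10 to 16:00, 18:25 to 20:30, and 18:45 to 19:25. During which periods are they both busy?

10:00–10:50, 14:00–15:25, 18:50–20:20

First set merges to 09:15–10:50, 14:00–15:25, 18:50–20:20.
Second set merges to 10:00–11:35, 11:50–16:50, 18:25–20:30.
09:15–10:50 ∩ B → 10:00–10:50.
14:00–15:25 ∩ B → 14:00–15:25.
18:50–20:20 ∩ B → 18:50–20:20.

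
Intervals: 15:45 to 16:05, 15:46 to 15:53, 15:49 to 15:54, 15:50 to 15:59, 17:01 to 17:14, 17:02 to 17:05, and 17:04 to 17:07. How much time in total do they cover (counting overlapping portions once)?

Merged: 15:45–16:05, 17:01–17:14.
Lengths: 20 min + 13 min = 33 min.

33 min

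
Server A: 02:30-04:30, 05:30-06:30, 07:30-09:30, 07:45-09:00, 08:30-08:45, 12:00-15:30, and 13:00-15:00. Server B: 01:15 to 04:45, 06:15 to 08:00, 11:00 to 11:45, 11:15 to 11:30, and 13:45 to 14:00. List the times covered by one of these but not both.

A, merged: 02:30–04:30, 05:30–06:30, 07:30–09:30, 12:00–15:30.
B, merged: 01:15–04:45, 06:15–08:00, 11:00–11:45, 13:45–14:00.
Only in the first: 05:30–06:15, 08:00–09:30, 12:00–13:45, 14:00–15:30.
Only in the second: 01:15–02:30, 04:30–04:45, 06:30–07:30, 11:00–11:45.
Together these are the periods covered by exactly one.

01:15–02:30, 04:30–04:45, 05:30–06:15, 06:30–07:30, 08:00–09:30, 11:00–11:45, 12:00–13:45, 14:00–15:30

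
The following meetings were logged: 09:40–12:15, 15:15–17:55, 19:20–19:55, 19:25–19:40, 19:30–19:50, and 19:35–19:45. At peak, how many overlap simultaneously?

4

Sweep endpoints in order; track running count of active intervals.
Peak of 4 reached at 19:35.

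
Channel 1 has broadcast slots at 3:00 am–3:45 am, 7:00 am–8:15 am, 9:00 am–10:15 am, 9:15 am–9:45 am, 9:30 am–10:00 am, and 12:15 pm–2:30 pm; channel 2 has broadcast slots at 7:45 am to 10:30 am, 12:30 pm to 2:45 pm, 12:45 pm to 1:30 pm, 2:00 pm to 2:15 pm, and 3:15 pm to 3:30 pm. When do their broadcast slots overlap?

7:45 am-8:15 am, 9:00 am-10:15 am, 12:30 pm-2:30 pm

First set merges to 3:00 am-3:45 am, 7:00 am-8:15 am, 9:00 am-10:15 am, 12:15 pm-2:30 pm.
Second set merges to 7:45 am-10:30 am, 12:30 pm-2:45 pm, 3:15 pm-3:30 pm.
3:00 am-3:45 am falls entirely outside B.
7:00 am-8:15 am overlaps B on 7:45 am-8:15 am.
9:00 am-10:15 am overlaps B on 9:00 am-10:15 am.
12:15 pm-2:30 pm overlaps B on 12:30 pm-2:30 pm.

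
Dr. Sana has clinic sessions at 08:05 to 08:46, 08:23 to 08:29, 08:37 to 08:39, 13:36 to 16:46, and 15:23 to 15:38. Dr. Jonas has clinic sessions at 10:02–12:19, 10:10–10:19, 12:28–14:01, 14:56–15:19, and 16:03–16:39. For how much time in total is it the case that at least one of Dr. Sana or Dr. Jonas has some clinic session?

Merge the first list: 08:05–08:46, 13:36–16:46.
Merge the second list: 10:02–12:19, 12:28–14:01, 14:56–15:19, 16:03–16:39.
A ∪ B = 08:05–08:46, 10:02–12:19, 12:28–16:46.
Total: 41 min + 2 h 17 min + 4 h 18 min = 7 h 16 min.

7 h 16 min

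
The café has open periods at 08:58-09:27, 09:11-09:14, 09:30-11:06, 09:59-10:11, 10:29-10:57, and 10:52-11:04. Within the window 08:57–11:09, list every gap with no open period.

08:57–08:58, 09:27–09:30, 11:06–11:09

After merging, the occupied span is 08:58–09:27, 09:30–11:06.
Complement within 08:57–11:09: 08:57–08:58, 09:27–09:30, 11:06–11:09.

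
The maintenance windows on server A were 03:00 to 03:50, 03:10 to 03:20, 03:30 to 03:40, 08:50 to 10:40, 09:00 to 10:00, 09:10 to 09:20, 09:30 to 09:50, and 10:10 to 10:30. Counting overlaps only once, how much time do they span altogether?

Merged: 03:00–03:50, 08:50–10:40.
Lengths: 50 min + 1 h 50 min = 2 h 40 min.

2 h 40 min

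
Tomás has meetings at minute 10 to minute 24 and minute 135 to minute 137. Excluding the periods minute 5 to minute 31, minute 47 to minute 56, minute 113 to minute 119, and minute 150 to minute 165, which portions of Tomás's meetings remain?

minute 135 to minute 137

minute 10 to minute 24 lies entirely inside B → drops out.
minute 135 to minute 137 is untouched.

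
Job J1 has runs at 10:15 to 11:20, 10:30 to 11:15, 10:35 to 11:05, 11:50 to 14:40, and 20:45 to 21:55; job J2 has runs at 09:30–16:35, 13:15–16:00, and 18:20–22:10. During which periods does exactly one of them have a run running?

Merge the first list: 10:15-11:20, 11:50-14:40, 20:45-21:55.
Merge the second list: 09:30-16:35, 18:20-22:10.
Only in the first: none.
Only in the second: 09:30-10:15, 11:20-11:50, 14:40-16:35, 18:20-20:45, 21:55-22:10.
Together these are the periods covered by exactly one.

09:30-10:15, 11:20-11:50, 14:40-16:35, 18:20-20:45, 21:55-22:10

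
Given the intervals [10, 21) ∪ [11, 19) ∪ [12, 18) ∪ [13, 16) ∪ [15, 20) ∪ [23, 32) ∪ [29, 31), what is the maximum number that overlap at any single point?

Sweep endpoints in order; track running count of active intervals.
Peak of 5 reached at 15.

5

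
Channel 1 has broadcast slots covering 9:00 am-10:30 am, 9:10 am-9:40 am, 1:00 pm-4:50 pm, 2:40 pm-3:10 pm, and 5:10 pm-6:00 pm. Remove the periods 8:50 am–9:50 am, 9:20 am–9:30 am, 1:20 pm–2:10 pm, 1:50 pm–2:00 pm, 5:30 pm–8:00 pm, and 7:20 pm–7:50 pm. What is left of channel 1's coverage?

9:50 am–10:30 am, 1:00 pm–1:20 pm, 2:10 pm–4:50 pm, 5:10 pm–5:30 pm

Merge the first list: 9:00 am–10:30 am, 1:00 pm–4:50 pm, 5:10 pm–6:00 pm.
Merge the second list: 8:50 am–9:50 am, 1:20 pm–2:10 pm, 5:30 pm–8:00 pm.
9:00 am–10:30 am minus B → 9:50 am–10:30 am.
1:00 pm–4:50 pm minus B → 1:00 pm–1:20 pm, 2:10 pm–4:50 pm.
5:10 pm–6:00 pm minus B → 5:10 pm–5:30 pm.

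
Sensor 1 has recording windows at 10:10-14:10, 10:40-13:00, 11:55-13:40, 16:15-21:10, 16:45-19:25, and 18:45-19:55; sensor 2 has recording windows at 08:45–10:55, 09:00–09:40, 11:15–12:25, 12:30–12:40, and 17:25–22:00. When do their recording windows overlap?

First set merges to 10:10–14:10, 16:15–21:10.
Second set merges to 08:45–10:55, 11:15–12:25, 12:30–12:40, 17:25–22:00.
10:10–14:10 meets the second set on 10:10–10:55, 11:15–12:25, 12:30–12:40.
16:15–21:10 meets the second set on 17:25–21:10.

10:10–10:55, 11:15–12:25, 12:30–12:40, 17:25–21:10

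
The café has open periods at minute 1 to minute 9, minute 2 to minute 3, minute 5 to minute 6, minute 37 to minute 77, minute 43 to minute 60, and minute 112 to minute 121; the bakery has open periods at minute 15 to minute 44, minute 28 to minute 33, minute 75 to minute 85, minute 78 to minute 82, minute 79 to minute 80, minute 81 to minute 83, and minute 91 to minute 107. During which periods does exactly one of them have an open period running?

minute 1 to minute 9, minute 15 to minute 37, minute 44 to minute 75, minute 77 to minute 85, minute 91 to minute 107, minute 112 to minute 121

First set merges to minute 1 to minute 9, minute 37 to minute 77, minute 112 to minute 121.
Second set merges to minute 15 to minute 44, minute 75 to minute 85, minute 91 to minute 107.
Only in the first: minute 1 to minute 9, minute 44 to minute 75, minute 112 to minute 121.
Only in the second: minute 15 to minute 37, minute 77 to minute 85, minute 91 to minute 107.
Together these are the periods covered by exactly one.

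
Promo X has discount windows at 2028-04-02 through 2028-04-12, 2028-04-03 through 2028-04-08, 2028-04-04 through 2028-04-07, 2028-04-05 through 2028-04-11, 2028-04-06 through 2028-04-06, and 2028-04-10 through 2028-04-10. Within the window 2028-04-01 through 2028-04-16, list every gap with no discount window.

The merged coverage is 2028-04-02 through 2028-04-12.
Complement within 2028-04-01 through 2028-04-16: 2028-04-01 through 2028-04-01, 2028-04-13 through 2028-04-16.

2028-04-01 through 2028-04-01, 2028-04-13 through 2028-04-16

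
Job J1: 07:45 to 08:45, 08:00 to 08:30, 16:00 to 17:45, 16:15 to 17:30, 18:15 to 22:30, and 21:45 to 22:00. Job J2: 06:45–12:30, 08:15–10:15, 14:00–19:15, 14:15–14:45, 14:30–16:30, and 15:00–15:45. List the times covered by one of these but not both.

Merge the first list: 07:45–08:45, 16:00–17:45, 18:15–22:30.
Merge the second list: 06:45–12:30, 14:00–19:15.
Only in the first: 19:15–22:30.
Only in the second: 06:45–07:45, 08:45–12:30, 14:00–16:00, 17:45–18:15.
Together these are the periods covered by exactly one.

06:45–07:45, 08:45–12:30, 14:00–16:00, 17:45–18:15, 19:15–22:30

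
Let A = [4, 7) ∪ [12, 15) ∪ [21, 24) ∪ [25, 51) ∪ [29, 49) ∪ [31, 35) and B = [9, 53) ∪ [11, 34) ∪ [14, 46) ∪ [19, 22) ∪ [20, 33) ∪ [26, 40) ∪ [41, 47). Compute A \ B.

[4, 7)

Merge the first list: [4, 7), [12, 15), [21, 24), [25, 51).
Merge the second list: [9, 53).
[4, 7) is untouched.
[12, 15) lies entirely inside B → drops out.
[21, 24) lies entirely inside B → drops out.
[25, 51) lies entirely inside B → drops out.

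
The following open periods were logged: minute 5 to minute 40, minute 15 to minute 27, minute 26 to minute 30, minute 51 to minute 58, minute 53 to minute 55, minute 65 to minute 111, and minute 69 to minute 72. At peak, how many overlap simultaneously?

At minute 26, 3 of the intervals are simultaneously active.
No point has more.

3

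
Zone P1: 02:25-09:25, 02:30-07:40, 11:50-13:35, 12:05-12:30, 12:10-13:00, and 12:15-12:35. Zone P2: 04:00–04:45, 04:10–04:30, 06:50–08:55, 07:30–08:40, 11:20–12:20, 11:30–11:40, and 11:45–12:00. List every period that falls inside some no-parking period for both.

A, merged: 02:25–09:25, 11:50–13:35.
B, merged: 04:00–04:45, 06:50–08:55, 11:20–12:20.
02:25–09:25 meets the second set on 04:00–04:45, 06:50–08:55.
11:50–13:35 meets the second set on 11:50–12:20.

04:00–04:45, 06:50–08:55, 11:50–12:20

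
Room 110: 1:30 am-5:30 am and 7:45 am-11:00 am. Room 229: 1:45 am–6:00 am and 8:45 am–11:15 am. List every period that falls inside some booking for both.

1:30 am-5:30 am overlaps B on 1:45 am-5:30 am.
7:45 am-11:00 am overlaps B on 8:45 am-11:00 am.

1:45 am-5:30 am, 8:45 am-11:00 am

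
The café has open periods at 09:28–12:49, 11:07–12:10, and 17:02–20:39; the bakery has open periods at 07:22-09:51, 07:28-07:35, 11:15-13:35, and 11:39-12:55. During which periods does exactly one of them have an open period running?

A, merged: 09:28–12:49, 17:02–20:39.
B, merged: 07:22–09:51, 11:15–13:35.
Only in the first: 09:51–11:15, 17:02–20:39.
Only in the second: 07:22–09:28, 12:49–13:35.
Together these are the periods covered by exactly one.

07:22–09:28, 09:51–11:15, 12:49–13:35, 17:02–20:39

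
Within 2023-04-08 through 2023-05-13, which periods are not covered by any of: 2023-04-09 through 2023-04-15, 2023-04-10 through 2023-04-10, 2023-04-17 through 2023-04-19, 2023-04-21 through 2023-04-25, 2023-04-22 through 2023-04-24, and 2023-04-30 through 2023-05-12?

The merged coverage is 2023-04-09 through 2023-04-15, 2023-04-17 through 2023-04-19, 2023-04-21 through 2023-04-25, 2023-04-30 through 2023-05-12.
Gaps within 2023-04-08 through 2023-05-13: 2023-04-08 through 2023-04-08, 2023-04-16 through 2023-04-16, 2023-04-20 through 2023-04-20, 2023-04-26 through 2023-04-29, 2023-05-13 through 2023-05-13.

2023-04-08 through 2023-04-08, 2023-04-16 through 2023-04-16, 2023-04-20 through 2023-04-20, 2023-04-26 through 2023-04-29, 2023-05-13 through 2023-05-13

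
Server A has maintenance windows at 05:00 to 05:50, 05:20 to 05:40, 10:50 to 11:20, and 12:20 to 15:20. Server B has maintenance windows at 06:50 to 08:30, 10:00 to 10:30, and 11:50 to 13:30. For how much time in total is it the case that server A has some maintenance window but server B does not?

First set merges to 05:00–05:50, 10:50–11:20, 12:20–15:20.
A \ B = 05:00–05:50, 10:50–11:20, 13:30–15:20.
Total: 50 min + 30 min + 1 h 50 min = 3 h 10 min.

3 h 10 min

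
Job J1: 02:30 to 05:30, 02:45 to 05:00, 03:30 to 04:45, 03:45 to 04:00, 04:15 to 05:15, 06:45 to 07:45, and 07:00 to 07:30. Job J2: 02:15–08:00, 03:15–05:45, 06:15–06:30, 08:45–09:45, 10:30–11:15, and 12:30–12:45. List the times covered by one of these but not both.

Merge the first list: 02:30–05:30, 06:45–07:45.
Merge the second list: 02:15–08:00, 08:45–09:45, 10:30–11:15, 12:30–12:45.
A but not B: none.
B but not A: 02:15–02:30, 05:30–06:45, 07:45–08:00, 08:45–09:45, 10:30–11:15, 12:30–12:45.
Combining gives A △ B.

02:15–02:30, 05:30–06:45, 07:45–08:00, 08:45–09:45, 10:30–11:15, 12:30–12:45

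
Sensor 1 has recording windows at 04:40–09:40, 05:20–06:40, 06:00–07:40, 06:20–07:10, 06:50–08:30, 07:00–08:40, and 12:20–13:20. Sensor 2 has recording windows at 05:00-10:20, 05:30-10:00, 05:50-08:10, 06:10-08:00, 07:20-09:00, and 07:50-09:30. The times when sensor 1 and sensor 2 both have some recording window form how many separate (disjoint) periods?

Merge the first list: 04:40–09:40, 12:20–13:20.
Merge the second list: 05:00–10:20.
A ∩ B = 05:00–09:40.
That is 1 disjoint piece.

1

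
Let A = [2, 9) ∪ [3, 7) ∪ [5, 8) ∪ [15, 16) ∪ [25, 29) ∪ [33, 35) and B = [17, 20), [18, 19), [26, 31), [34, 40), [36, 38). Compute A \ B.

[2, 9) ∪ [15, 16) ∪ [25, 26) ∪ [33, 34)

Merge the first list: [2, 9), [15, 16), [25, 29), [33, 35).
Merge the second list: [17, 20), [26, 31), [34, 40).
[2, 9): nothing removed.
[15, 16): nothing removed.
[25, 29) \ B = [25, 26).
[33, 35) \ B = [33, 34).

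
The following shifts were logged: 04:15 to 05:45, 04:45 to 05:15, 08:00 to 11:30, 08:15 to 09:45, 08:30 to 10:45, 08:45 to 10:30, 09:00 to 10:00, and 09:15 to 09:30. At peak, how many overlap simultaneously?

6

Walk the sorted start/end points keeping a running depth.
The depth first hits 6 at 09:15.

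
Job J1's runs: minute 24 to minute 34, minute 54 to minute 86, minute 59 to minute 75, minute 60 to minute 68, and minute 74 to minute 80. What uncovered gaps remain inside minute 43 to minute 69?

minute 43 to minute 54

The merged coverage is minute 24 to minute 34, minute 54 to minute 86.
Gaps within minute 43 to minute 69: minute 43 to minute 54.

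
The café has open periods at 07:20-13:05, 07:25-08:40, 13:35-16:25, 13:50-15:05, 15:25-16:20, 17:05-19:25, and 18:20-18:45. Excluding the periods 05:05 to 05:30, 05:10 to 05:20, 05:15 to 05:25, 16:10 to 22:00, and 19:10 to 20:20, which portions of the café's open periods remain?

First set merges to 07:20-13:05, 13:35-16:25, 17:05-19:25.
Second set merges to 05:05-05:30, 16:10-22:00.
07:20-13:05: no B overlap → unchanged.
13:35-16:25 minus B → 13:35-16:10.
17:05-19:25: fully covered by B → removed.

07:20-13:05, 13:35-16:10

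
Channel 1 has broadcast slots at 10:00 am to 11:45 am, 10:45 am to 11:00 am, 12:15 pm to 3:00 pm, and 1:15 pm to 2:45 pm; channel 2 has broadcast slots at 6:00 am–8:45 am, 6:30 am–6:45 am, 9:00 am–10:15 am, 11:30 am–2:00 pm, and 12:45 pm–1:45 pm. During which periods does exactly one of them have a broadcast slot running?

Merge the first list: 10:00 am–11:45 am, 12:15 pm–3:00 pm.
Merge the second list: 6:00 am–8:45 am, 9:00 am–10:15 am, 11:30 am–2:00 pm.
Only in the first: 10:15 am–11:30 am, 2:00 pm–3:00 pm.
Only in the second: 6:00 am–8:45 am, 9:00 am–10:00 am, 11:45 am–12:15 pm.
Together these are the periods covered by exactly one.

6:00 am–8:45 am, 9:00 am–10:00 am, 10:15 am–11:30 am, 11:45 am–12:15 pm, 2:00 pm–3:00 pm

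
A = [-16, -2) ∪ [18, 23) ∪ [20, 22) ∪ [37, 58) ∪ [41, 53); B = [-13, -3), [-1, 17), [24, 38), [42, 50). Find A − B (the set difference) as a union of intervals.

[-16, -13) ∪ [-3, -2) ∪ [18, 23) ∪ [38, 42) ∪ [50, 58)

A, merged: [-16, -2), [18, 23), [37, 58).
[-16, -2) \ B = [-16, -13), [-3, -2).
[18, 23): nothing removed.
[37, 58) \ B = [38, 42), [50, 58).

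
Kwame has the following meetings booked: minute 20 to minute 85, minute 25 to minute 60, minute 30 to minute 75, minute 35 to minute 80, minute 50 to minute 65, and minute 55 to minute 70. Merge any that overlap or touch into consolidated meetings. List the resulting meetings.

minute 25 to minute 60 overlaps/touches minute 20 to minute 85 → extend to minute 20 to minute 85.
minute 30 to minute 75 overlaps/touches minute 20 to minute 85 → extend to minute 20 to minute 85.
minute 35 to minute 80 overlaps/touches minute 20 to minute 85 → extend to minute 20 to minute 85.
minute 50 to minute 65 overlaps/touches minute 20 to minute 85 → extend to minute 20 to minute 85.
minute 55 to minute 70 overlaps/touches minute 20 to minute 85 → extend to minute 20 to minute 85.

minute 20 to minute 85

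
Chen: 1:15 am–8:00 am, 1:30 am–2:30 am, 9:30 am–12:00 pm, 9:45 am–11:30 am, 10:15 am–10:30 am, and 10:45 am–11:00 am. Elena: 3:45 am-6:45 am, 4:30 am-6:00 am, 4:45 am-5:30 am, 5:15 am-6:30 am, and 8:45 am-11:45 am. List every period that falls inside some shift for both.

Merge the first list: 1:15 am–8:00 am, 9:30 am–12:00 pm.
Merge the second list: 3:45 am–6:45 am, 8:45 am–11:45 am.
1:15 am–8:00 am meets the second set on 3:45 am–6:45 am.
9:30 am–12:00 pm meets the second set on 9:30 am–11:45 am.

3:45 am–6:45 am, 9:30 am–11:45 am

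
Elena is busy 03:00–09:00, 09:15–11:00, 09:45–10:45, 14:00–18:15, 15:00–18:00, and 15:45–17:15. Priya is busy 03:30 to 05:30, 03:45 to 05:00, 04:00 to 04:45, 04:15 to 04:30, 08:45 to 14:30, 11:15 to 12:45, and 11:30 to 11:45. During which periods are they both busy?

First set merges to 03:00–09:00, 09:15–11:00, 14:00–18:15.
Second set merges to 03:30–05:30, 08:45–14:30.
03:00–09:00 overlaps B on 03:30–05:30, 08:45–09:00.
09:15–11:00 overlaps B on 09:15–11:00.
14:00–18:15 overlaps B on 14:00–14:30.

03:30–05:30, 08:45–09:00, 09:15–11:00, 14:00–14:30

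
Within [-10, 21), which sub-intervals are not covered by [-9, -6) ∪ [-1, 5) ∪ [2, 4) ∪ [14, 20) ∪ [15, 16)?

Covered (merged): [-9, -6), [-1, 5), [14, 20).
Complement within [-10, 21): [-10, -9), [-6, -1), [5, 14), [20, 21).

[-10, -9) ∪ [-6, -1) ∪ [5, 14) ∪ [20, 21)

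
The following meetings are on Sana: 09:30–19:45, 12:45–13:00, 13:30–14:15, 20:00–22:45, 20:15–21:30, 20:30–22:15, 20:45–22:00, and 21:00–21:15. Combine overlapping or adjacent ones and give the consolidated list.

12:45-13:00 overlaps/touches 09:30-19:45 → extend to 09:30-19:45.
13:30-14:15 overlaps/touches 09:30-19:45 → extend to 09:30-19:45.
20:00-22:45 is disjoint → start new block.
20:15-21:30 overlaps/touches 20:00-22:45 → extend to 20:00-22:45.
20:30-22:15 overlaps/touches 20:00-22:45 → extend to 20:00-22:45.
20:45-22:00 overlaps/touches 20:00-22:45 → extend to 20:00-22:45.
21:00-21:15 overlaps/touches 20:00-22:45 → extend to 20:00-22:45.

09:30-19:45, 20:00-22:45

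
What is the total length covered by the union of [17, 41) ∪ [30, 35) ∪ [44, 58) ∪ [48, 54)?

Merged: [17, 41), [44, 58).
Lengths: 24 + 14 = 38.

38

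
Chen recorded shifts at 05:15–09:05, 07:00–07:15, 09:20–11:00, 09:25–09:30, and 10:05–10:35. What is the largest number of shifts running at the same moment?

2

Sweep endpoints in order; track running count of active intervals.
Peak of 2 reached at 07:00.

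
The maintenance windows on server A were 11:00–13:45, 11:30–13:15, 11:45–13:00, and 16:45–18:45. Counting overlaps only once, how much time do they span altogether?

Merged: 11:00-13:45, 16:45-18:45.
Lengths: 2 h 45 min + 2 h = 4 h 45 min.

4 h 45 min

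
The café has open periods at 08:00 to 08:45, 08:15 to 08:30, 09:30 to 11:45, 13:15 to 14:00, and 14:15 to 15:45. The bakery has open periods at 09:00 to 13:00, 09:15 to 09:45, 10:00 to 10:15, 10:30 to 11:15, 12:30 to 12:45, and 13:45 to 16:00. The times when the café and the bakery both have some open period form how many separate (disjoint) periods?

A, merged: 08:00–08:45, 09:30–11:45, 13:15–14:00, 14:15–15:45.
B, merged: 09:00–13:00, 13:45–16:00.
A ∩ B = 09:30–11:45, 13:45–14:00, 14:15–15:45.
That is 3 disjoint pieces.

3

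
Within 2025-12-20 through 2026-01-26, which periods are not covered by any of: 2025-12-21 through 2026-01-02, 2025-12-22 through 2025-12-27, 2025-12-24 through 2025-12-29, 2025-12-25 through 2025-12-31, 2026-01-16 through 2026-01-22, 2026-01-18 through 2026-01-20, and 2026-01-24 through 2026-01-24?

Covered (merged): 2025-12-21 through 2026-01-02, 2026-01-16 through 2026-01-22, 2026-01-24 through 2026-01-24.
Uncovered inside 2025-12-20 through 2026-01-26: 2025-12-20 through 2025-12-20, 2026-01-03 through 2026-01-15, 2026-01-23 through 2026-01-23, 2026-01-25 through 2026-01-26.

2025-12-20 through 2025-12-20, 2026-01-03 through 2026-01-15, 2026-01-23 through 2026-01-23, 2026-01-25 through 2026-01-26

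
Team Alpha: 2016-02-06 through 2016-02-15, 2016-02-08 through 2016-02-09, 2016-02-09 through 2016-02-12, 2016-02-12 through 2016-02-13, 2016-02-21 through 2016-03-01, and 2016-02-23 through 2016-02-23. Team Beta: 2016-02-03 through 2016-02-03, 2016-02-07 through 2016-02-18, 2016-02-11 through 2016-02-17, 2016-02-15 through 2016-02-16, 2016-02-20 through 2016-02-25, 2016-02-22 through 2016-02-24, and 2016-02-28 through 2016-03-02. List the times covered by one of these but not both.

2016-02-03 through 2016-02-03, 2016-02-06 through 2016-02-06, 2016-02-16 through 2016-02-18, 2016-02-20 through 2016-02-20, 2016-02-26 through 2016-02-27, 2016-03-02 through 2016-03-02

Merge the first list: 2016-02-06 through 2016-02-15, 2016-02-21 through 2016-03-01.
Merge the second list: 2016-02-03 through 2016-02-03, 2016-02-07 through 2016-02-18, 2016-02-20 through 2016-02-25, 2016-02-28 through 2016-03-02.
A \ B = 2016-02-06 through 2016-02-06, 2016-02-26 through 2016-02-27.
B \ A = 2016-02-03 through 2016-02-03, 2016-02-16 through 2016-02-18, 2016-02-20 through 2016-02-20, 2016-03-02 through 2016-03-02.
Union of the two gives the symmetric difference.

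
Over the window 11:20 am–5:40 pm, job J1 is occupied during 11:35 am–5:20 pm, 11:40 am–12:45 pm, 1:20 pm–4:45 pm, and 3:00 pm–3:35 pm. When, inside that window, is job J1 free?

After merging, the occupied span is 11:35 am–5:20 pm.
Gaps within 11:20 am–5:40 pm: 11:20 am–11:35 am, 5:20 pm–5:40 pm.

11:20 am–11:35 am, 5:20 pm–5:40 pm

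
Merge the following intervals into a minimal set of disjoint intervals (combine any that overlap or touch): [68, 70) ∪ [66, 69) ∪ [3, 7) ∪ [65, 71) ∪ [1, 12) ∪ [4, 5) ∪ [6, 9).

Sort by start: [1, 12), [3, 7), [4, 5), [6, 9), [65, 71), [66, 69), [68, 70).
[3, 7) overlaps/touches [1, 12) → extend to [1, 12).
[4, 5) overlaps/touches [1, 12) → extend to [1, 12).
[6, 9) overlaps/touches [1, 12) → extend to [1, 12).
[65, 71) is disjoint → start new block.
[66, 69) overlaps/touches [65, 71) → extend to [65, 71).
[68, 70) overlaps/touches [65, 71) → extend to [65, 71).

[1, 12) ∪ [65, 71)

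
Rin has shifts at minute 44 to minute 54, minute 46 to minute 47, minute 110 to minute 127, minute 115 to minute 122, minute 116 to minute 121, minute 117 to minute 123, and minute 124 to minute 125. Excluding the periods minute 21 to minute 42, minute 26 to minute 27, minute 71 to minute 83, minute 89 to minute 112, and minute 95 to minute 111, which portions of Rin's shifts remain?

minute 44 to minute 54, minute 112 to minute 127

Merge the first list: minute 44 to minute 54, minute 110 to minute 127.
Merge the second list: minute 21 to minute 42, minute 71 to minute 83, minute 89 to minute 112.
minute 44 to minute 54: nothing removed.
minute 110 to minute 127 \ B = minute 112 to minute 127.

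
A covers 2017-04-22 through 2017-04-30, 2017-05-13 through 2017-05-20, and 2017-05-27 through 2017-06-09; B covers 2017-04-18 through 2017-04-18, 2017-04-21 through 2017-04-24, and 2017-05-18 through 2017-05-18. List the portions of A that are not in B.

2017-04-22 through 2017-04-30 \ B = 2017-04-25 through 2017-04-30.
2017-05-13 through 2017-05-20 \ B = 2017-05-13 through 2017-05-17, 2017-05-19 through 2017-05-20.
2017-05-27 through 2017-06-09: nothing removed.

2017-04-25 through 2017-04-30, 2017-05-13 through 2017-05-17, 2017-05-19 through 2017-05-20, 2017-05-27 through 2017-06-09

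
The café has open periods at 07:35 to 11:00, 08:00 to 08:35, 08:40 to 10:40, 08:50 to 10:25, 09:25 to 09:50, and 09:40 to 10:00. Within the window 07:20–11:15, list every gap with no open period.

Covered (merged): 07:35–11:00.
Complement within 07:20–11:15: 07:20–07:35, 11:00–11:15.

07:20–07:35, 11:00–11:15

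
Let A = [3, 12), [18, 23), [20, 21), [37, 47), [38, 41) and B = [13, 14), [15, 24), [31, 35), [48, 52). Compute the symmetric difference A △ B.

[3, 12) ∪ [13, 14) ∪ [15, 18) ∪ [23, 24) ∪ [31, 35) ∪ [37, 47) ∪ [48, 52)

A, merged: [3, 12), [18, 23), [37, 47).
A but not B: [3, 12), [37, 47).
B but not A: [13, 14), [15, 18), [23, 24), [31, 35), [48, 52).
Combining gives A △ B.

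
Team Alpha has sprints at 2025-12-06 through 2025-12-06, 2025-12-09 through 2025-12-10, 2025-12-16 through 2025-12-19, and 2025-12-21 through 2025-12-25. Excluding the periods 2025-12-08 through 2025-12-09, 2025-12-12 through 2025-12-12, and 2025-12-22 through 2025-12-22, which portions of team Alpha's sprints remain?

2025-12-06 through 2025-12-06: no B overlap → unchanged.
2025-12-09 through 2025-12-10 minus B → 2025-12-10 through 2025-12-10.
2025-12-16 through 2025-12-19: no B overlap → unchanged.
2025-12-21 through 2025-12-25 minus B → 2025-12-21 through 2025-12-21, 2025-12-23 through 2025-12-25.

2025-12-06 through 2025-12-06, 2025-12-10 through 2025-12-10, 2025-12-16 through 2025-12-19, 2025-12-21 through 2025-12-21, 2025-12-23 through 2025-12-25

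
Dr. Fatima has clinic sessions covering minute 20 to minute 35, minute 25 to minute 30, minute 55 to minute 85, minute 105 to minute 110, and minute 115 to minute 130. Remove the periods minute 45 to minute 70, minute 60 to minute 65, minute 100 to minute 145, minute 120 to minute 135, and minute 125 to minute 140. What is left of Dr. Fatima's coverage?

A, merged: minute 20 to minute 35, minute 55 to minute 85, minute 105 to minute 110, minute 115 to minute 130.
B, merged: minute 45 to minute 70, minute 100 to minute 145.
minute 20 to minute 35 is untouched.
minute 55 to minute 85 with B removed leaves minute 70 to minute 85.
minute 105 to minute 110 lies entirely inside B → drops out.
minute 115 to minute 130 lies entirely inside B → drops out.

minute 20 to minute 35, minute 70 to minute 85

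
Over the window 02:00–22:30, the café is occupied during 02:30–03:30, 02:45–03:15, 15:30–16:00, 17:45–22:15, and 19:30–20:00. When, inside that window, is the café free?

02:00–02:30, 03:30–15:30, 16:00–17:45, 22:15–22:30

After merging, the occupied span is 02:30–03:30, 15:30–16:00, 17:45–22:15.
Complement within 02:00–22:30: 02:00–02:30, 03:30–15:30, 16:00–17:45, 22:15–22:30.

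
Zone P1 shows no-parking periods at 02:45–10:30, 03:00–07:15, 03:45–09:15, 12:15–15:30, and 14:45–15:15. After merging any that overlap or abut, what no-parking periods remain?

03:00–07:15 overlaps/touches 02:45–10:30 → extend to 02:45–10:30.
03:45–09:15 overlaps/touches 02:45–10:30 → extend to 02:45–10:30.
12:15–15:30 is disjoint → start new block.
14:45–15:15 overlaps/touches 12:15–15:30 → extend to 12:15–15:30.

02:45–10:30, 12:15–15:30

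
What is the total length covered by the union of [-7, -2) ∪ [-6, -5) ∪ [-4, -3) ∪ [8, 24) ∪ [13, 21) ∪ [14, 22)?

Merged: [-7, -2), [8, 24).
Lengths: 5 + 16 = 21.

21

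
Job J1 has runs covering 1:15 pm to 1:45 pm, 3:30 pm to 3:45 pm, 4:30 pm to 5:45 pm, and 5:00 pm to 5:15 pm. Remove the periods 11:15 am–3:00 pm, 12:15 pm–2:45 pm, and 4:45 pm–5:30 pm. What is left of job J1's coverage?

3:30 pm–3:45 pm, 4:30 pm–4:45 pm, 5:30 pm–5:45 pm

First set merges to 1:15 pm–1:45 pm, 3:30 pm–3:45 pm, 4:30 pm–5:45 pm.
Second set merges to 11:15 am–3:00 pm, 4:45 pm–5:30 pm.
1:15 pm–1:45 pm: fully covered by B → removed.
3:30 pm–3:45 pm: no B overlap → unchanged.
4:30 pm–5:45 pm minus B → 4:30 pm–4:45 pm, 5:30 pm–5:45 pm.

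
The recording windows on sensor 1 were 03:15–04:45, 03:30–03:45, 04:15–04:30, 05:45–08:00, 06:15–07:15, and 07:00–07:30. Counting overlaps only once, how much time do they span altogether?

Merged: 03:15–04:45, 05:45–08:00.
Lengths: 1 h 30 min + 2 h 15 min = 3 h 45 min.

3 h 45 min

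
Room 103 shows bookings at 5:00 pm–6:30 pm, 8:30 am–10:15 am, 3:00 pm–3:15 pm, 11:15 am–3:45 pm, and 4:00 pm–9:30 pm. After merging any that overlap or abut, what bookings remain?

8:30 am-10:15 am, 11:15 am-3:45 pm, 4:00 pm-9:30 pm

Sort by start: 8:30 am-10:15 am, 11:15 am-3:45 pm, 3:00 pm-3:15 pm, 4:00 pm-9:30 pm, 5:00 pm-6:30 pm.
11:15 am-3:45 pm is disjoint → start new block.
3:00 pm-3:15 pm overlaps/touches 11:15 am-3:45 pm → extend to 11:15 am-3:45 pm.
4:00 pm-9:30 pm is disjoint → start new block.
5:00 pm-6:30 pm overlaps/touches 4:00 pm-9:30 pm → extend to 4:00 pm-9:30 pm.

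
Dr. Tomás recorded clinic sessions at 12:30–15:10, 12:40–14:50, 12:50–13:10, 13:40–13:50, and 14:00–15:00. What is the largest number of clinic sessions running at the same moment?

Sweep endpoints in order; track running count of active intervals.
Peak of 3 reached at 12:50.

3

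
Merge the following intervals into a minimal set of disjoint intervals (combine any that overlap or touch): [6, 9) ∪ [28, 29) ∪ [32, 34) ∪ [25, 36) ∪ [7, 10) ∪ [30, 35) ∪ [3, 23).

Sort by start: [3, 23), [6, 9), [7, 10), [25, 36), [28, 29), [30, 35), [32, 34).
[6, 9) overlaps/touches [3, 23) → extend to [3, 23).
[7, 10) overlaps/touches [3, 23) → extend to [3, 23).
[25, 36) is disjoint → start new block.
[28, 29) overlaps/touches [25, 36) → extend to [25, 36).
[30, 35) overlaps/touches [25, 36) → extend to [25, 36).
[32, 34) overlaps/touches [25, 36) → extend to [25, 36).

[3, 23) ∪ [25, 36)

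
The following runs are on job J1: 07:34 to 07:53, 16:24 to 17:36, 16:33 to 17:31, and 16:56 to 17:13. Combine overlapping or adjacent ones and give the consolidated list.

16:24–17:36 is disjoint → start new block.
16:33–17:31 overlaps/touches 16:24–17:36 → extend to 16:24–17:36.
16:56–17:13 overlaps/touches 16:24–17:36 → extend to 16:24–17:36.

07:34–07:53, 16:24–17:36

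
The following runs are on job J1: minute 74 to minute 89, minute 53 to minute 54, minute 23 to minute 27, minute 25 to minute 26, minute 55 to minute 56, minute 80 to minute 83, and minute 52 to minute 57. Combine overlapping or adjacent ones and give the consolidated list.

Sort by start: minute 23 to minute 27, minute 25 to minute 26, minute 52 to minute 57, minute 53 to minute 54, minute 55 to minute 56, minute 74 to minute 89, minute 80 to minute 83.
minute 25 to minute 26 overlaps/touches minute 23 to minute 27 → extend to minute 23 to minute 27.
minute 52 to minute 57 is disjoint → start new block.
minute 53 to minute 54 overlaps/touches minute 52 to minute 57 → extend to minute 52 to minute 57.
minute 55 to minute 56 overlaps/touches minute 52 to minute 57 → extend to minute 52 to minute 57.
minute 74 to minute 89 is disjoint → start new block.
minute 80 to minute 83 overlaps/touches minute 74 to minute 89 → extend to minute 74 to minute 89.

minute 23 to minute 27, minute 52 to minute 57, minute 74 to minute 89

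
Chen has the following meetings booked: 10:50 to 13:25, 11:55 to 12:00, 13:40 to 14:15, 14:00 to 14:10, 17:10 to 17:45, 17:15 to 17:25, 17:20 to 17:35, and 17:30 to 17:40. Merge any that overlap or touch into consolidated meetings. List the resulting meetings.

11:55–12:00 overlaps/touches 10:50–13:25 → extend to 10:50–13:25.
13:40–14:15 is disjoint → start new block.
14:00–14:10 overlaps/touches 13:40–14:15 → extend to 13:40–14:15.
17:10–17:45 is disjoint → start new block.
17:15–17:25 overlaps/touches 17:10–17:45 → extend to 17:10–17:45.
17:20–17:35 overlaps/touches 17:10–17:45 → extend to 17:10–17:45.
17:30–17:40 overlaps/touches 17:10–17:45 → extend to 17:10–17:45.

10:50–13:25, 13:40–14:15, 17:10–17:45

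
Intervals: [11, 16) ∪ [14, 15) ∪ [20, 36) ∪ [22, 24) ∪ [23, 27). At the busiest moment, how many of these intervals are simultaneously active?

At 23, 3 of the intervals are simultaneously active.
No point has more.

3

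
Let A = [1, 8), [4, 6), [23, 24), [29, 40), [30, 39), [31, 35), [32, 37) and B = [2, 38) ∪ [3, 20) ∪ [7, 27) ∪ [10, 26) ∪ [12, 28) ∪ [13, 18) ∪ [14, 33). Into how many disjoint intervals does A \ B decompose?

A, merged: [1, 8), [23, 24), [29, 40).
B, merged: [2, 38).
A \ B = [1, 2), [38, 40).
That is 2 disjoint pieces.

2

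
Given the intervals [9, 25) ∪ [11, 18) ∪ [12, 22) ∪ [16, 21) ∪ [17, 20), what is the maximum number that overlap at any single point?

Sweep endpoints in order; track running count of active intervals.
Peak of 5 reached at 17.

5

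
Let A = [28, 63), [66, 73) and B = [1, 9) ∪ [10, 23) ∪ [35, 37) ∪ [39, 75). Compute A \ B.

[28, 35) ∪ [37, 39)

[28, 63) \ B = [28, 35), [37, 39).
[66, 73): entirely removed.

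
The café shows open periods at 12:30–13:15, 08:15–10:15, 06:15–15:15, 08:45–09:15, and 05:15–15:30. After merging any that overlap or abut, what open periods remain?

05:15–15:30

Sort by start: 05:15–15:30, 06:15–15:15, 08:15–10:15, 08:45–09:15, 12:30–13:15.
06:15–15:15 overlaps/touches 05:15–15:30 → extend to 05:15–15:30.
08:15–10:15 overlaps/touches 05:15–15:30 → extend to 05:15–15:30.
08:45–09:15 overlaps/touches 05:15–15:30 → extend to 05:15–15:30.
12:30–13:15 overlaps/touches 05:15–15:30 → extend to 05:15–15:30.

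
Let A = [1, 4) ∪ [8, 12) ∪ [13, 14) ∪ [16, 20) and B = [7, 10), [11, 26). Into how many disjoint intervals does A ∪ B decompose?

A ∪ B = [1, 4), [7, 26).
That is 2 disjoint pieces.

2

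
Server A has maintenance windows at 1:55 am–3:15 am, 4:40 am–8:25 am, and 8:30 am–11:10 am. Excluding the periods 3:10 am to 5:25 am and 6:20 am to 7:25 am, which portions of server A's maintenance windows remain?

1:55 am–3:10 am, 5:25 am–6:20 am, 7:25 am–8:25 am, 8:30 am–11:10 am

1:55 am–3:15 am minus B → 1:55 am–3:10 am.
4:40 am–8:25 am minus B → 5:25 am–6:20 am, 7:25 am–8:25 am.
8:30 am–11:10 am: no B overlap → unchanged.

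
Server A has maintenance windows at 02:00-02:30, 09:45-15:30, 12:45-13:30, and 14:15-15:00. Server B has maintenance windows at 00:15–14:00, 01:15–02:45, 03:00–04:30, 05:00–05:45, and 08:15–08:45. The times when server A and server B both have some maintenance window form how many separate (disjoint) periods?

2

First set merges to 02:00-02:30, 09:45-15:30.
Second set merges to 00:15-14:00.
A ∩ B = 02:00-02:30, 09:45-14:00.
That is 2 disjoint pieces.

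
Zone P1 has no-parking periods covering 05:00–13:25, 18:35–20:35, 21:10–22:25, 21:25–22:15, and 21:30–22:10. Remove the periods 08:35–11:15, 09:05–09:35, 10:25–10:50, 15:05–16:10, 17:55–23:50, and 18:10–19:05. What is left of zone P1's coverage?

A, merged: 05:00–13:25, 18:35–20:35, 21:10–22:25.
B, merged: 08:35–11:15, 15:05–16:10, 17:55–23:50.
05:00–13:25 with B removed leaves 05:00–08:35, 11:15–13:25.
18:35–20:35 lies entirely inside B → drops out.
21:10–22:25 lies entirely inside B → drops out.

05:00–08:35, 11:15–13:25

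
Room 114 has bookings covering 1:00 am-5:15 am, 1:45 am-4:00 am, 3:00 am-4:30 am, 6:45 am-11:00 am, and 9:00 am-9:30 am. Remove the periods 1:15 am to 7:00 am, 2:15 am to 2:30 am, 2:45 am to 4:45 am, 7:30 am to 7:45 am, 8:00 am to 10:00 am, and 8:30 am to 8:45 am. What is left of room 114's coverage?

1:00 am–1:15 am, 7:00 am–7:30 am, 7:45 am–8:00 am, 10:00 am–11:00 am

A, merged: 1:00 am–5:15 am, 6:45 am–11:00 am.
B, merged: 1:15 am–7:00 am, 7:30 am–7:45 am, 8:00 am–10:00 am.
1:00 am–5:15 am minus B → 1:00 am–1:15 am.
6:45 am–11:00 am minus B → 7:00 am–7:30 am, 7:45 am–8:00 am, 10:00 am–11:00 am.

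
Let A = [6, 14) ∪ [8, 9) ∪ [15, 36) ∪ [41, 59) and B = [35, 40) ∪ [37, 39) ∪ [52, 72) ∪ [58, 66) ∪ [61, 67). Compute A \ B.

[6, 14) ∪ [15, 35) ∪ [41, 52)

A, merged: [6, 14), [15, 36), [41, 59).
B, merged: [35, 40), [52, 72).
[6, 14): nothing removed.
[15, 36) \ B = [15, 35).
[41, 59) \ B = [41, 52).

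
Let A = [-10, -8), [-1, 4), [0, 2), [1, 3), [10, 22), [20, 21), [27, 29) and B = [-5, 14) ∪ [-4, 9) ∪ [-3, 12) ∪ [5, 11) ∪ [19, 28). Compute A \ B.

[-10, -8) ∪ [14, 19) ∪ [28, 29)

First set merges to [-10, -8), [-1, 4), [10, 22), [27, 29).
Second set merges to [-5, 14), [19, 28).
[-10, -8): nothing removed.
[-1, 4): entirely removed.
[10, 22) \ B = [14, 19).
[27, 29) \ B = [28, 29).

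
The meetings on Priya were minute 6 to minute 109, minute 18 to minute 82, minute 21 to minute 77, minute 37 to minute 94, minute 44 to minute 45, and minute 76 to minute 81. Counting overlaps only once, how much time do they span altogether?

Merged: minute 6 to minute 109.
Length: 103 minutes.

103 minutes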